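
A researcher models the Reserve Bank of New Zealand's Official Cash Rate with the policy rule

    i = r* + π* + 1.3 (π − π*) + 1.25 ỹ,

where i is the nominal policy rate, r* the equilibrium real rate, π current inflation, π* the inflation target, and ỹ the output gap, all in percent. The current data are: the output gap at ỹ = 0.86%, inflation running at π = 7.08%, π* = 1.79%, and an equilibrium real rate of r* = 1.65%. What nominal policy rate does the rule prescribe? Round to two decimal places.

11.39%

i = 1.65 + 1.79 + 1.3 × (7.08 − 1.79) + 1.25 × 0.86
   = 1.65 + 1.79 + 6.877 + 1.075 = 11.39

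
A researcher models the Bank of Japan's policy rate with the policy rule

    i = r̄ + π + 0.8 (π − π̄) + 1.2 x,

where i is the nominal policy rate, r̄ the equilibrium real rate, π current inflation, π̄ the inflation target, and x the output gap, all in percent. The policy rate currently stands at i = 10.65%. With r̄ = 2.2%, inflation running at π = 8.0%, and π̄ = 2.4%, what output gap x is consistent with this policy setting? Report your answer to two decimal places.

1.2 x = 10.65 − 2.2 − 8.0 − 0.8 × (8.0 − 2.4) = -4.03
x = -4.03 / 1.2 = -3.36

-3.36%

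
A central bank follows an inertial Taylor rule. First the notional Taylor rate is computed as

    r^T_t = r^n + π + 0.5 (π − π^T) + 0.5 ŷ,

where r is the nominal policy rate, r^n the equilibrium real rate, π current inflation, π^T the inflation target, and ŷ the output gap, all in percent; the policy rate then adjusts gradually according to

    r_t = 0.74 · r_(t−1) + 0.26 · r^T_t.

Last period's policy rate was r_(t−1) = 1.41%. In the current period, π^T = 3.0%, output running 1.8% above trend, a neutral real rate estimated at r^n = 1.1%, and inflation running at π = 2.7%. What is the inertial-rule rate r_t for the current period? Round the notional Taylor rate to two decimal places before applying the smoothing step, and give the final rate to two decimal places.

2.23%

Output 1.8% above potential → ŷ = 1.8.
r^T_t = 1.1 + 2.7 + 0.5 × (2.7 − 3.0) + 0.5 × 1.8
   = 1.1 + 2.7 − 0.15 + 0.9 = 4.55
r_t = 0.74 × 1.41 + 0.26 × 4.55 = 1.0434 + 1.183 = 2.23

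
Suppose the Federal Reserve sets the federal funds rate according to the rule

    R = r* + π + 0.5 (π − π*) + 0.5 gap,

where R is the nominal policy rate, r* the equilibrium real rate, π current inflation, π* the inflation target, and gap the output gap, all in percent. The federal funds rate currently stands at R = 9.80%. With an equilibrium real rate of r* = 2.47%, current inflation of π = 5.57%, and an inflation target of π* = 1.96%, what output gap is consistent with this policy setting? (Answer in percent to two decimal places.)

0.5 gap = 9.80 − 2.47 − 5.57 − 0.5 × (5.57 − 1.96) = -0.045
gap = -0.045 / 0.5 = -0.09

-0.09%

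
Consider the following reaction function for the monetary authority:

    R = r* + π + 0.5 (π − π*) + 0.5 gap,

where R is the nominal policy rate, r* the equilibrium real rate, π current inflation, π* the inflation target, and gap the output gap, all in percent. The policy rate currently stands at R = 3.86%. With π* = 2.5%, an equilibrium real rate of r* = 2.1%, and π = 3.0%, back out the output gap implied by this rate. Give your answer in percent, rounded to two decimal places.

-2.98%

0.5 gap = 3.86 − 2.1 − 3.0 − 0.5 × (3.0 − 2.5) = -1.49
gap = -1.49 / 0.5 = -2.98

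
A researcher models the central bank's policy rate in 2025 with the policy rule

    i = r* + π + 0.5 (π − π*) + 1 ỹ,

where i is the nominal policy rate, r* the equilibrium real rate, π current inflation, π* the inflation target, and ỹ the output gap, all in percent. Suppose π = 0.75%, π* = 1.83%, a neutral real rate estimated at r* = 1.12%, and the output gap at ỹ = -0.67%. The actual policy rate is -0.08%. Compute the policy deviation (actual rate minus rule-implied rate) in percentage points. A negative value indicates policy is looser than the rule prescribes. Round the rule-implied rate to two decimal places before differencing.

-0.74 pp

i = 1.12 + 0.75 + 0.5 × (0.75 − 1.83) + 1 × (-0.67)
   = 1.12 + 0.75 − 0.54 − 0.67 = 0.66
Deviation = -0.08 − 0.66 = -0.74 pp.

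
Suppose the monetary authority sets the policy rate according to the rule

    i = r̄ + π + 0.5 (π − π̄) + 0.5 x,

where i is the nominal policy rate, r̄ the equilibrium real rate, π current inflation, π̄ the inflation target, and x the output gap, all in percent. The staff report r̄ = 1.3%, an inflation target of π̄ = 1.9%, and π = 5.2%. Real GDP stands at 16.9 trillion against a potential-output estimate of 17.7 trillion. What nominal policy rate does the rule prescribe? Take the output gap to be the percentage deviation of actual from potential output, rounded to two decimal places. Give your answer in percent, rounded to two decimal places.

Output gap = 100 × (16.9 − 17.7) / 17.7 = -4.52%.
i = 1.30 + 5.20 + 0.5 × (5.20 − 1.90) + 0.5 × (-4.52)
   = 1.30 + 5.2 + 1.65 − 2.26 = 5.89

5.89%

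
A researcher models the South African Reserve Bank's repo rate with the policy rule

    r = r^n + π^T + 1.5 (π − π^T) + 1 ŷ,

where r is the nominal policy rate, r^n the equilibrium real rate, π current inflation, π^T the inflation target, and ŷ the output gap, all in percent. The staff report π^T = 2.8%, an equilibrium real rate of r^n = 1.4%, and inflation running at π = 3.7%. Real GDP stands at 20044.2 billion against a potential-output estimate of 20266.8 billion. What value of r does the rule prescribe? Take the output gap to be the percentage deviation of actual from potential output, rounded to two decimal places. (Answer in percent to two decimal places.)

Output gap = 100 × (20044.2 − 20266.8) / 20266.8 = -1.10%.
r = 1.40 + 2.80 + 1.5 × (3.70 − 2.80) + 1 × (-1.10)
   = 1.40 + 2.8 + 1.35 − 1.1 = 4.45

4.45%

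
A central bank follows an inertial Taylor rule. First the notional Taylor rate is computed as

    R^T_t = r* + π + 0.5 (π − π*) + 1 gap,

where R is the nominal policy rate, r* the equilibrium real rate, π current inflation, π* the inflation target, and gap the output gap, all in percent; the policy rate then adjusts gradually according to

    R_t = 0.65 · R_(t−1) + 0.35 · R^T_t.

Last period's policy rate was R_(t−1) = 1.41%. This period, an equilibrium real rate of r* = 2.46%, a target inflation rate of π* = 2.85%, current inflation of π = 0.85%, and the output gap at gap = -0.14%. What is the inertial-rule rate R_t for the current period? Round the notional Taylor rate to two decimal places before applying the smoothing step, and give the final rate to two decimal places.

R^T_t = 2.46 + 0.85 + 0.5 × (0.85 − 2.85) + 1 × (-0.14)
   = 2.46 + 0.85 − 1 − 0.14 = 2.17
R_t = 0.65 × 1.41 + 0.35 × 2.17 = 0.9165 + 0.7595 = 1.68

1.68%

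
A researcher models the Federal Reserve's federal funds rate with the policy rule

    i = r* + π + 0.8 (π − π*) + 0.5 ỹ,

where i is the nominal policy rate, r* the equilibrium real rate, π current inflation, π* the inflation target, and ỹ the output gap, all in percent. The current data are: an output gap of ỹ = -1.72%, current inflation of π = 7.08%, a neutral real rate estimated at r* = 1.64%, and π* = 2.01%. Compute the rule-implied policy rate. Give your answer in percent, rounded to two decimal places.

11.92%

i = 1.64 + 7.08 + 0.8 × (7.08 − 2.01) + 0.5 × (-1.72)
   = 1.64 + 7.08 + 4.056 − 0.86 = 11.92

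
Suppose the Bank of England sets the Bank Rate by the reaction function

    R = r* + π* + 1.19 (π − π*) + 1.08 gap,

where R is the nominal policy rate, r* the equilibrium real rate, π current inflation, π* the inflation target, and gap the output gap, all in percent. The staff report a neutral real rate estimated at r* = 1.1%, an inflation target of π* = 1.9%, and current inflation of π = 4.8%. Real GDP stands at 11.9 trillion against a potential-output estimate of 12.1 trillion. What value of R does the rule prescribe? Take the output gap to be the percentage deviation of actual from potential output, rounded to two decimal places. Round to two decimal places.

4.67%

Output gap = 100 × (11.9 − 12.1) / 12.1 = -1.65%.
R = 1.10 + 1.90 + 1.19 × (4.80 − 1.90) + 1.08 × (-1.65)
   = 1.10 + 1.9 + 3.451 − 1.782 = 4.67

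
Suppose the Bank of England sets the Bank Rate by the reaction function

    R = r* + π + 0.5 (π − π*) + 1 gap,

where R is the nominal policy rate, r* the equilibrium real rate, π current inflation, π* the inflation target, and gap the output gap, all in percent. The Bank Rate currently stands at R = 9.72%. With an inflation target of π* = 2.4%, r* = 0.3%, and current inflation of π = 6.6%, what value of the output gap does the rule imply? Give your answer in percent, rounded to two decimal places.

0.72%

1 gap = 9.72 − 0.3 − 6.6 − 0.5 × (6.6 − 2.4) = 0.72
gap = 0.72 / 1 = 0.72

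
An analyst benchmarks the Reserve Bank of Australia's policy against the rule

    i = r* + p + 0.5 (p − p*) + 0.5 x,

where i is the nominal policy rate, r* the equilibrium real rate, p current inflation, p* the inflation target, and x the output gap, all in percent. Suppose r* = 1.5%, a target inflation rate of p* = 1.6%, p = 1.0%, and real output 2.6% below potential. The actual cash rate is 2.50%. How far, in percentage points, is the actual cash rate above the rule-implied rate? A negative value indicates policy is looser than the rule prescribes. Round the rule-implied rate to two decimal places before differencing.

1.60 pp

Output 2.6% below potential → x = -2.6.
i = 1.5 + 1.0 + 0.5 × (1.0 − 1.6) + 0.5 × (-2.6)
   = 1.5 + 1 − 0.3 − 1.3 = 0.90
Deviation = 2.50 − 0.90 = 1.60 pp.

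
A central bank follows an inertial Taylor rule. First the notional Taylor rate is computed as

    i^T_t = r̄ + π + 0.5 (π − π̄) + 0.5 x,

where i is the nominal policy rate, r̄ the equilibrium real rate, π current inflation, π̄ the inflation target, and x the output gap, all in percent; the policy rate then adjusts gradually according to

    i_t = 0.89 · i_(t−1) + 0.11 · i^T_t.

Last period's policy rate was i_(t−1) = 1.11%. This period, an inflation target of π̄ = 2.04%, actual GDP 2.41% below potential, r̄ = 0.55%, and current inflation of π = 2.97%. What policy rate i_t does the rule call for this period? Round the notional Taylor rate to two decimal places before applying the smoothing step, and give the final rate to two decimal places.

1.29%

Output 2.41% below potential → x = -2.41.
i^T_t = 0.55 + 2.97 + 0.5 × (2.97 − 2.04) + 0.5 × (-2.41)
   = 0.55 + 2.97 + 0.465 − 1.205 = 2.78
i_t = 0.89 × 1.11 + 0.11 × 2.78 = 0.9879 + 0.3058 = 1.29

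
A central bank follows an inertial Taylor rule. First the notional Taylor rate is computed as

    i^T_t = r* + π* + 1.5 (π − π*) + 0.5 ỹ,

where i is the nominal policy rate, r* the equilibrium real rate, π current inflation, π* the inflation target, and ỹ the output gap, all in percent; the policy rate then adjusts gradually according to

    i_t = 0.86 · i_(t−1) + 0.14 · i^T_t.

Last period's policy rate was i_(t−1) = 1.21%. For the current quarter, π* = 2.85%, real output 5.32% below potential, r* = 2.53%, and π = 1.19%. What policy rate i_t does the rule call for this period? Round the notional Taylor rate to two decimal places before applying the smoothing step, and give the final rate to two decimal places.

1.07%

Output 5.32% below potential → ỹ = -5.32.
i^T_t = 2.53 + 2.85 + 1.5 × (1.19 − 2.85) + 0.5 × (-5.32)
   = 2.53 + 2.85 − 2.49 − 2.66 = 0.23
i_t = 0.86 × 1.21 + 0.14 × 0.23 = 1.0406 + 0.0322 = 1.07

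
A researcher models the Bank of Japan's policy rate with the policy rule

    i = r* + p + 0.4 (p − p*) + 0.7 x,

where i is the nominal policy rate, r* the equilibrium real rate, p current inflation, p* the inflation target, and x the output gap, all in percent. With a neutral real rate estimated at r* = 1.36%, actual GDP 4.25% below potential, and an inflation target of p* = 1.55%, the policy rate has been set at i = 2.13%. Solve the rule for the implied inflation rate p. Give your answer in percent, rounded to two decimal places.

Output 4.25% below potential → x = -4.25.
Collecting p: i = r* + (1 + 0.4) p − 0.4 p* + 0.7 x
1.4 p = 2.13 − 1.36 + 0.4 × 1.55 − 0.7 × (-4.25) = 4.365
p = 4.365 / 1.4 = 3.12

3.12%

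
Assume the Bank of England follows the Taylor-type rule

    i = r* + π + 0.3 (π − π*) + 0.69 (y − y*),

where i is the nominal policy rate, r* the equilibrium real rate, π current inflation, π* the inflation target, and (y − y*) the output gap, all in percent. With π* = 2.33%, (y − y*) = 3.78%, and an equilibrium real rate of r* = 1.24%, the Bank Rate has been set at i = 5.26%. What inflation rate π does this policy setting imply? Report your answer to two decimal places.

Collecting π: i = r* + (1 + 0.3) π − 0.3 π* + 0.69 (y − y*)
1.3 π = 5.26 − 1.24 + 0.3 × 2.33 − 0.69 × 3.78 = 2.1108
π = 2.1108 / 1.3 = 1.62

1.62%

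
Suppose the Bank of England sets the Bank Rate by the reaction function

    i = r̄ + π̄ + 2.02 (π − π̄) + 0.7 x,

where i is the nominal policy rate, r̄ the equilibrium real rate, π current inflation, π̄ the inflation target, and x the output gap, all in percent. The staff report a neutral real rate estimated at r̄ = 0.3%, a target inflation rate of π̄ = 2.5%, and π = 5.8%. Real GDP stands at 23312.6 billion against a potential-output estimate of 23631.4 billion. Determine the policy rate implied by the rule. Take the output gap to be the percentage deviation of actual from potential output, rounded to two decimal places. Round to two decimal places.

Output gap = 100 × (23312.6 − 23631.4) / 23631.4 = -1.35%.
i = 0.30 + 2.50 + 2.02 × (5.80 − 2.50) + 0.7 × (-1.35)
   = 0.30 + 2.5 + 6.666 − 0.945 = 8.52

8.52%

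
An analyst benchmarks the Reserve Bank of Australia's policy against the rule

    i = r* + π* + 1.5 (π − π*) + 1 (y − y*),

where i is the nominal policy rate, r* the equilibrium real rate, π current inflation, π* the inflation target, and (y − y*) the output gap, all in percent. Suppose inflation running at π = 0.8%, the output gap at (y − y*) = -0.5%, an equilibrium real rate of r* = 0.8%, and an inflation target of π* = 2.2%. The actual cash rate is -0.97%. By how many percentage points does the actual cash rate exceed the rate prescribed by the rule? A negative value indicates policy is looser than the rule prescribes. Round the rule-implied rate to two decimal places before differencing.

i = 0.8 + 2.2 + 1.5 × (0.8 − 2.2) + 1 × (-0.5)
   = 0.8 + 2.2 − 2.1 − 0.5 = 0.40
Deviation = -0.97 − 0.40 = -1.37 pp.

-1.37 pp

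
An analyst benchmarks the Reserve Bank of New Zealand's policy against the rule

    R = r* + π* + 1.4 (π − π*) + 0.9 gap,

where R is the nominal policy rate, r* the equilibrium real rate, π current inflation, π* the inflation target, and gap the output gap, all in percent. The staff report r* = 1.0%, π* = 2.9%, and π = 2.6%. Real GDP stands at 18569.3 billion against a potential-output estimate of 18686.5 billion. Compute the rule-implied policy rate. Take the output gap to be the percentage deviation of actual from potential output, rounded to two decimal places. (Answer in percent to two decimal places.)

Output gap = 100 × (18569.3 − 18686.5) / 18686.5 = -0.63%.
R = 1.00 + 2.90 + 1.4 × (2.60 − 2.90) + 0.9 × (-0.63)
   = 1.00 + 2.9 − 0.42 − 0.567 = 2.91

2.91%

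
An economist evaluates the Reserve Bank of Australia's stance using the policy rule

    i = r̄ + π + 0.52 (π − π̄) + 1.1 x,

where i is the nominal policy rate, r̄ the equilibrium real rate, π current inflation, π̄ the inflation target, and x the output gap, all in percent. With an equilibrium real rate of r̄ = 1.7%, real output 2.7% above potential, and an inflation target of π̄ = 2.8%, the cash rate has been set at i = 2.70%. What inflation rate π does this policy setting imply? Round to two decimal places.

Output 2.7% above potential → x = 2.7.
Collecting π: i = r̄ + (1 + 0.52) π − 0.52 π̄ + 1.1 x
1.52 π = 2.70 − 1.7 + 0.52 × 2.8 − 1.1 × 2.7 = -0.514
π = -0.514 / 1.52 = -0.34

-0.34%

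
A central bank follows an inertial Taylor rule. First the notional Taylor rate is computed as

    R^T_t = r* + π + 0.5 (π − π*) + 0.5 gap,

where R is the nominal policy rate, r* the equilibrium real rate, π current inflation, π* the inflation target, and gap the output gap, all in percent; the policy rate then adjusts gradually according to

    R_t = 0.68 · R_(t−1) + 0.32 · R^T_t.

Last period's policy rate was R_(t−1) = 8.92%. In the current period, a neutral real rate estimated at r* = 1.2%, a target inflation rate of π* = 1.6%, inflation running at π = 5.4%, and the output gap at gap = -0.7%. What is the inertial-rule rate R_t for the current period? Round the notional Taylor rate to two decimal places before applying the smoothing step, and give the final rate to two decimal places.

8.67%

R^T_t = 1.2 + 5.4 + 0.5 × (5.4 − 1.6) + 0.5 × (-0.7)
   = 1.2 + 5.4 + 1.9 − 0.35 = 8.15
R_t = 0.68 × 8.92 + 0.32 × 8.15 = 6.0656 + 2.608 = 8.67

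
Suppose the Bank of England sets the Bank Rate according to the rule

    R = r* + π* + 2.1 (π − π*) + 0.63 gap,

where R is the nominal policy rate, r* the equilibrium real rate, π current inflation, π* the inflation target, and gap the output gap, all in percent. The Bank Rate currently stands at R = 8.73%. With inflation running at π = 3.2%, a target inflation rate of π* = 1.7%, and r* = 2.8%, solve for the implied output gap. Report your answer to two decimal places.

0.63 gap = 8.73 − 2.8 − 1.7 − 2.1 × (3.2 − 1.7) = 1.08
gap = 1.08 / 0.63 = 1.71

1.71%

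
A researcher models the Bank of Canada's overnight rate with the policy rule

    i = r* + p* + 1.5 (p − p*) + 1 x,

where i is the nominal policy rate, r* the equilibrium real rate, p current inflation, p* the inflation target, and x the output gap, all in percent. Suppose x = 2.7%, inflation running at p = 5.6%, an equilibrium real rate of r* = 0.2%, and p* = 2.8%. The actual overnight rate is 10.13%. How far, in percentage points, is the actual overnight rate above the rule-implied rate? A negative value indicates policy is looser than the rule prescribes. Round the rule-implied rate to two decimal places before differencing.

0.23 pp

i = 0.2 + 2.8 + 1.5 × (5.6 − 2.8) + 1 × 2.7
   = 0.2 + 2.8 + 4.2 + 2.7 = 9.90
Deviation = 10.13 − 9.90 = 0.23 pp.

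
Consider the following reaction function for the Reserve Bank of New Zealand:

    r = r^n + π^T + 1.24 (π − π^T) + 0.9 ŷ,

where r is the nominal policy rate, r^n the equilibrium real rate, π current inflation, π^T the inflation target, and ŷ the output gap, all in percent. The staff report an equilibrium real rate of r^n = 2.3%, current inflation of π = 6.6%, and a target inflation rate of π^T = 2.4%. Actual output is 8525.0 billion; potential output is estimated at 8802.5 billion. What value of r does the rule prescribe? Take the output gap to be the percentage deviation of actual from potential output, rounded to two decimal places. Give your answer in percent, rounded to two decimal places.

Output gap = 100 × (8525.0 − 8802.5) / 8802.5 = -3.15%.
r = 2.30 + 2.40 + 1.24 × (6.60 − 2.40) + 0.9 × (-3.15)
   = 2.30 + 2.4 + 5.208 − 2.835 = 7.07

7.07%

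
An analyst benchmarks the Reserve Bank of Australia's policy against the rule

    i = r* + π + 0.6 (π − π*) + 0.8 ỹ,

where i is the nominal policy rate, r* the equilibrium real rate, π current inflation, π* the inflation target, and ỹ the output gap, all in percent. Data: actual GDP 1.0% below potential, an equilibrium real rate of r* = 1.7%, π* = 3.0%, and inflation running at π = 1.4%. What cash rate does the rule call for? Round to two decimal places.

Output 1.0% below potential → ỹ = -1.0.
i = 1.7 + 1.4 + 0.6 × (1.4 − 3.0) + 0.8 × (-1.0)
   = 1.7 + 1.4 − 0.96 − 0.8 = 1.34

1.34%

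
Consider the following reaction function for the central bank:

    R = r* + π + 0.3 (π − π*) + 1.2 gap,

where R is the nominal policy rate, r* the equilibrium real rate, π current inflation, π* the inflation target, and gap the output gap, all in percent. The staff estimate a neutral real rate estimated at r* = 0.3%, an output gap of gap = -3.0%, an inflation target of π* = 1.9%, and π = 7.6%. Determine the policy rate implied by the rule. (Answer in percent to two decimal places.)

R = 0.3 + 7.6 + 0.3 × (7.6 − 1.9) + 1.2 × (-3.0)
   = 0.3 + 7.6 + 1.71 − 3.6 = 6.01

6.01%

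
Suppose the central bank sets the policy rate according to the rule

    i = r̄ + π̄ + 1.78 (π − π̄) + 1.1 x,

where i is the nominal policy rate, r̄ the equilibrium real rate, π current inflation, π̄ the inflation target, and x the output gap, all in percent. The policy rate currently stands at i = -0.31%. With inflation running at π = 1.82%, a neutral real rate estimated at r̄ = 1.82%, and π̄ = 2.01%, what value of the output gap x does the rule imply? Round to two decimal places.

-3.46%

1.1 x = -0.31 − 1.82 − 2.01 − 1.78 × (1.82 − 2.01) = -3.8018
x = -3.8018 / 1.1 = -3.46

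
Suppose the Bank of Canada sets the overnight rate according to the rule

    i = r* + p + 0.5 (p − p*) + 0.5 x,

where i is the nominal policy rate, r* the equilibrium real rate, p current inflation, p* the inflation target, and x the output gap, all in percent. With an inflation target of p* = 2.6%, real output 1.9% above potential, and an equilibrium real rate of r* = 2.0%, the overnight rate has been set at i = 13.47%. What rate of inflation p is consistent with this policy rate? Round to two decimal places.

Output 1.9% above potential → x = 1.9.
Collecting p: i = r* + (1 + 0.5) p − 0.5 p* + 0.5 x
1.5 p = 13.47 − 2.0 + 0.5 × 2.6 − 0.5 × 1.9 = 11.82
p = 11.82 / 1.5 = 7.88

7.88%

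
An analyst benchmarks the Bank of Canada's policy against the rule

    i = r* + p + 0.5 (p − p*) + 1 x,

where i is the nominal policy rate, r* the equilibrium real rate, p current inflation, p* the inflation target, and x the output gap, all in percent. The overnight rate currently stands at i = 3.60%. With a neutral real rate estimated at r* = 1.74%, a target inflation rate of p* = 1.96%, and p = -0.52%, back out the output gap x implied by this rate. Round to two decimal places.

3.62%

1 x = 3.60 − 1.74 − (-0.52) − 0.5 × ((-0.52) − 1.96) = 3.62
x = 3.62 / 1 = 3.62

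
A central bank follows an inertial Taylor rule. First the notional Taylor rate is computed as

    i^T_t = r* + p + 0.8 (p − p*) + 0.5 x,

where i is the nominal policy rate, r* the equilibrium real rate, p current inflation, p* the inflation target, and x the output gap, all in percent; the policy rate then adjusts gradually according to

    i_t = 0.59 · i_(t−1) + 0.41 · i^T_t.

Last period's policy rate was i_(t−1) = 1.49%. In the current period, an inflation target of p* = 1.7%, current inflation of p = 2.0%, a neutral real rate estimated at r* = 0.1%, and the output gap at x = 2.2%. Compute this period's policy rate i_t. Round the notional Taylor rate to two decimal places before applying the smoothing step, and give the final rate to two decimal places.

i^T_t = 0.1 + 2.0 + 0.8 × (2.0 − 1.7) + 0.5 × 2.2
   = 0.1 + 2 + 0.24 + 1.1 = 3.44
i_t = 0.59 × 1.49 + 0.41 × 3.44 = 0.8791 + 1.4104 = 2.29

2.29%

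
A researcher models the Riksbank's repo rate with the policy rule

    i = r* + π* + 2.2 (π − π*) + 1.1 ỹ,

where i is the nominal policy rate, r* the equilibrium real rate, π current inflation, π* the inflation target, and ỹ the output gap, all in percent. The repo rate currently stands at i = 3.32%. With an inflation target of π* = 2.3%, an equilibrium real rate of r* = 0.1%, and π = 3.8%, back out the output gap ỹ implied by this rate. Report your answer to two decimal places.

-2.16%

1.1 ỹ = 3.32 − 0.1 − 2.3 − 2.2 × (3.8 − 2.3) = -2.38
ỹ = -2.38 / 1.1 = -2.16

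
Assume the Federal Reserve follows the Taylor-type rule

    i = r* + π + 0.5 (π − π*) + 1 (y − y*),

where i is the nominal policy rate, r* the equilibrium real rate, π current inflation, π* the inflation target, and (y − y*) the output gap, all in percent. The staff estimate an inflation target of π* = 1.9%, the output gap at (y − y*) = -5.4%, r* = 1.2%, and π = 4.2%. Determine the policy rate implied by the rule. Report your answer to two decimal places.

1.15%

i = 1.2 + 4.2 + 0.5 × (4.2 − 1.9) + 1 × (-5.4)
   = 1.2 + 4.2 + 1.15 − 5.4 = 1.15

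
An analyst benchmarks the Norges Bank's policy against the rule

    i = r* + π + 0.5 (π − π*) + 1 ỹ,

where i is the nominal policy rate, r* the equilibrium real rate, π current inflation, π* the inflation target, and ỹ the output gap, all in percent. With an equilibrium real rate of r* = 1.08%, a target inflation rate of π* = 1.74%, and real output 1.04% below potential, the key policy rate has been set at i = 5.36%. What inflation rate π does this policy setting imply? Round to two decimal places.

Output 1.04% below potential → ỹ = -1.04.
Collecting π: i = r* + (1 + 0.5) π − 0.5 π* + 1 ỹ
1.5 π = 5.36 − 1.08 + 0.5 × 1.74 − 1 × (-1.04) = 6.19
π = 6.19 / 1.5 = 4.13

4.13%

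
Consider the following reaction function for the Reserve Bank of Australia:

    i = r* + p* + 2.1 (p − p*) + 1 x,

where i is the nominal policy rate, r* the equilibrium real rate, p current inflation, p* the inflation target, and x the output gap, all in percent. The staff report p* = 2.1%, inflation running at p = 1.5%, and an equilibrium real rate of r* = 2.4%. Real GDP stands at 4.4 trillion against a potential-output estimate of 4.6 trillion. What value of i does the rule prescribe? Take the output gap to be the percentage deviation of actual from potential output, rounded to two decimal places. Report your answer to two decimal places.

Output gap = 100 × (4.4 − 4.6) / 4.6 = -4.35%.
i = 2.40 + 2.10 + 2.1 × (1.50 − 2.10) + 1 × (-4.35)
   = 2.40 + 2.1 − 1.26 − 4.35 = -1.11

-1.11%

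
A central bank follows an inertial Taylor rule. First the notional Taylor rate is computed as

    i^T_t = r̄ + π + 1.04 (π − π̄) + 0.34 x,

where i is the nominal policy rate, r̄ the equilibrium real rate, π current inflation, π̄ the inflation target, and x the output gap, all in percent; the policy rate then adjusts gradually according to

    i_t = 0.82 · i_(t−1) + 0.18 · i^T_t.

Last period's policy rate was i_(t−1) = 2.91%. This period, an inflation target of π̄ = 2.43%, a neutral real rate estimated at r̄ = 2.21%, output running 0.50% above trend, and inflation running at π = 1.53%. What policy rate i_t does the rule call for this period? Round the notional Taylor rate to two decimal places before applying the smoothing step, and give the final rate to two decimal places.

Output 0.50% above potential → x = 0.50.
i^T_t = 2.21 + 1.53 + 1.04 × (1.53 − 2.43) + 0.34 × 0.50
   = 2.21 + 1.53 − 0.936 + 0.17 = 2.97
i_t = 0.82 × 2.91 + 0.18 × 2.97 = 2.3862 + 0.5346 = 2.92

2.92%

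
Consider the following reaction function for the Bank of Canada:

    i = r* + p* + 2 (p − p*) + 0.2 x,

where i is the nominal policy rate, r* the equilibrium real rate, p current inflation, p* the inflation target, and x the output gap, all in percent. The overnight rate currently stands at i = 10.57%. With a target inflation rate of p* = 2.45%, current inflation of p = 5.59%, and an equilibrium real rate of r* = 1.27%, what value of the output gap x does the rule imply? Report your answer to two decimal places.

0.2 x = 10.57 − 1.27 − 2.45 − 2 × (5.59 − 2.45) = 0.57
x = 0.57 / 0.2 = 2.85

2.85%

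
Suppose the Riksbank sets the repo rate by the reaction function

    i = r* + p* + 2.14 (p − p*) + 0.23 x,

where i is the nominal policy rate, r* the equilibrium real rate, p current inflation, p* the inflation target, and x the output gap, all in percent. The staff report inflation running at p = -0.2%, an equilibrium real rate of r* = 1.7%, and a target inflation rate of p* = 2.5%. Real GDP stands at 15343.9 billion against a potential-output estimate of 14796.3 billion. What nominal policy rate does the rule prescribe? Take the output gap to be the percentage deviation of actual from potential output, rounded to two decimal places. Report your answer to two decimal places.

Output gap = 100 × (15343.9 − 14796.3) / 14796.3 = 3.70%.
i = 1.70 + 2.50 + 2.14 × (-0.20 − 2.50) + 0.23 × 3.70
   = 1.70 + 2.5 − 5.778 + 0.851 = -0.73

-0.73%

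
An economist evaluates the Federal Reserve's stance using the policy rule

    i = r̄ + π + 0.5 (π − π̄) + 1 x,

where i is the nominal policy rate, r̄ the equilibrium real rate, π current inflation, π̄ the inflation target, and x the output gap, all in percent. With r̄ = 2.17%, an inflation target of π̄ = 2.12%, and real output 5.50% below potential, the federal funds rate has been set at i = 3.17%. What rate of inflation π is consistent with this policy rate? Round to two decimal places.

Output 5.50% below potential → x = -5.50.
Collecting π: i = r̄ + (1 + 0.5) π − 0.5 π̄ + 1 x
1.5 π = 3.17 − 2.17 + 0.5 × 2.12 − 1 × (-5.50) = 7.56
π = 7.56 / 1.5 = 5.04

5.04%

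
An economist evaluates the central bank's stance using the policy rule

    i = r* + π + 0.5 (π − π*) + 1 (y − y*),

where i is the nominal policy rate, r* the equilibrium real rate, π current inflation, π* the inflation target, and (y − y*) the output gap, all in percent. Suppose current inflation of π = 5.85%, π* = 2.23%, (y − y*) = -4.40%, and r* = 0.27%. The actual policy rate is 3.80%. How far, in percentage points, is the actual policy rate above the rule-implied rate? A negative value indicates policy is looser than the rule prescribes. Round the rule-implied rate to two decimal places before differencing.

0.27 pp

i = 0.27 + 5.85 + 0.5 × (5.85 − 2.23) + 1 × (-4.40)
   = 0.27 + 5.85 + 1.81 − 4.4 = 3.53
Deviation = 3.80 − 3.53 = 0.27 pp.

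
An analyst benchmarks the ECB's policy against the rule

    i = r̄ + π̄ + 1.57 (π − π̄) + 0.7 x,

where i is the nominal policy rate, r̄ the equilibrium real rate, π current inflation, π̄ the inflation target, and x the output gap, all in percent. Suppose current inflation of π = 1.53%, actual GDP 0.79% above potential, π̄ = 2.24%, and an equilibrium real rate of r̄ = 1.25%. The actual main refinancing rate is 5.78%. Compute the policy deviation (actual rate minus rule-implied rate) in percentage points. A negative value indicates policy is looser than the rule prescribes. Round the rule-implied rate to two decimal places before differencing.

2.85 pp

Output 0.79% above potential → x = 0.79.
i = 1.25 + 2.24 + 1.57 × (1.53 − 2.24) + 0.7 × 0.79
   = 1.25 + 2.24 − 1.1147 + 0.553 = 2.93
Deviation = 5.78 − 2.93 = 2.85 pp.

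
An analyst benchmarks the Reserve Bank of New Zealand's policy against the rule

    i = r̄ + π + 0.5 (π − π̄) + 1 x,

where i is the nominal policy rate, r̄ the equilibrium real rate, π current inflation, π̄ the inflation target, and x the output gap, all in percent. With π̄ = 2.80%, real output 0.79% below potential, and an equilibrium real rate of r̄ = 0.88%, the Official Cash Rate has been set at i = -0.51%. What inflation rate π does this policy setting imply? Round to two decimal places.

Output 0.79% below potential → x = -0.79.
Collecting π: i = r̄ + (1 + 0.5) π − 0.5 π̄ + 1 x
1.5 π = -0.51 − 0.88 + 0.5 × 2.80 − 1 × (-0.79) = 0.8
π = 0.8 / 1.5 = 0.53

0.53%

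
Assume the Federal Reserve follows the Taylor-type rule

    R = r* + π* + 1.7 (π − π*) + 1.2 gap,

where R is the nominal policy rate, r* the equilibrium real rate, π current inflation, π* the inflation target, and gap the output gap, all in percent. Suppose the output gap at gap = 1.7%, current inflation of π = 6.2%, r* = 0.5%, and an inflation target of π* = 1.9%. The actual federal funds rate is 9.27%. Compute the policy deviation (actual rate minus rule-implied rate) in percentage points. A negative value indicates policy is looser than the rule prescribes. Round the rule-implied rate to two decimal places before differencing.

R = 0.5 + 1.9 + 1.7 × (6.2 − 1.9) + 1.2 × 1.7
   = 0.5 + 1.9 + 7.31 + 2.04 = 11.75
Deviation = 9.27 − 11.75 = -2.48 pp.

-2.48 pp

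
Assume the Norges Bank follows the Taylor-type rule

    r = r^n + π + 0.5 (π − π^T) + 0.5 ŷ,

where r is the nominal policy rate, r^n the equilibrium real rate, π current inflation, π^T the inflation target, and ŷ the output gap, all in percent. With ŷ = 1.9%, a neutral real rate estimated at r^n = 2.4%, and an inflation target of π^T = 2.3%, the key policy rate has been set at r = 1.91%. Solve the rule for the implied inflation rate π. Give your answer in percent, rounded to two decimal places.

-0.19%

Collecting π: r = r^n + (1 + 0.5) π − 0.5 π^T + 0.5 ŷ
1.5 π = 1.91 − 2.4 + 0.5 × 2.3 − 0.5 × 1.9 = -0.29
π = -0.29 / 1.5 = -0.19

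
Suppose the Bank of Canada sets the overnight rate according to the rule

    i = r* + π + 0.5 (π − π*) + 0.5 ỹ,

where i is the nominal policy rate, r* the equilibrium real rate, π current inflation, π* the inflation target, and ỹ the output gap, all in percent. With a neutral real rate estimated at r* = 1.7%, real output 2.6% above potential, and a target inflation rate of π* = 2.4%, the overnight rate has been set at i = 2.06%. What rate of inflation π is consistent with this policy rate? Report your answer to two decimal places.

Output 2.6% above potential → ỹ = 2.6.
Collecting π: i = r* + (1 + 0.5) π − 0.5 π* + 0.5 ỹ
1.5 π = 2.06 − 1.7 + 0.5 × 2.4 − 0.5 × 2.6 = 0.26
π = 0.26 / 1.5 = 0.17

0.17%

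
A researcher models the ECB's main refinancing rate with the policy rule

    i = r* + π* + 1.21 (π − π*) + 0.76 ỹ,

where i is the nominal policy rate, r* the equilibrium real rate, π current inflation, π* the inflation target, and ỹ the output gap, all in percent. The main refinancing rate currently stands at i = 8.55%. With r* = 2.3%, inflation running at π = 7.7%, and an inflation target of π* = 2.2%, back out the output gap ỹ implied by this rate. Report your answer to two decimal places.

0.76 ỹ = 8.55 − 2.3 − 2.2 − 1.21 × (7.7 − 2.2) = -2.605
ỹ = -2.605 / 0.76 = -3.43

-3.43%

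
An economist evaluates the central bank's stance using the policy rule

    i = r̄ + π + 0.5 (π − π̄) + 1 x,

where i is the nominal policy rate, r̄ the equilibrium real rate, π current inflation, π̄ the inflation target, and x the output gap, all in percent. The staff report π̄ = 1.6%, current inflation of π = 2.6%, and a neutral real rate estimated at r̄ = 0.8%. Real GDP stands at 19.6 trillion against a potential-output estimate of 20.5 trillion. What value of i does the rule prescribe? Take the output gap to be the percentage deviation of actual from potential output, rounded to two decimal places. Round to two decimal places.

Output gap = 100 × (19.6 − 20.5) / 20.5 = -4.39%.
i = 0.80 + 2.60 + 0.5 × (2.60 − 1.60) + 1 × (-4.39)
   = 0.80 + 2.6 + 0.5 − 4.39 = -0.49

-0.49%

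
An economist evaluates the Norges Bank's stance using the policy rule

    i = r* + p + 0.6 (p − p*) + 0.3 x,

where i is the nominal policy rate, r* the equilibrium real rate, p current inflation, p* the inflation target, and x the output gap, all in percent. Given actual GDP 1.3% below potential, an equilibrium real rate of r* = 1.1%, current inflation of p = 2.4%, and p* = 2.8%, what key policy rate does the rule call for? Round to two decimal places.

2.87%

Output 1.3% below potential → x = -1.3.
i = 1.1 + 2.4 + 0.6 × (2.4 − 2.8) + 0.3 × (-1.3)
   = 1.1 + 2.4 − 0.24 − 0.39 = 2.87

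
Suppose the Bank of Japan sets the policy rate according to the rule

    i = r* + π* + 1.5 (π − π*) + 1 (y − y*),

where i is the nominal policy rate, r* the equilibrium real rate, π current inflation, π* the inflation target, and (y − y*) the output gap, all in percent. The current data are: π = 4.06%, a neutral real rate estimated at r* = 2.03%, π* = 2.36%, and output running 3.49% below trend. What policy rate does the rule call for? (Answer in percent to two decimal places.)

3.45%

Output 3.49% below potential → (y − y*) = -3.49.
i = 2.03 + 2.36 + 1.5 × (4.06 − 2.36) + 1 × (-3.49)
   = 2.03 + 2.36 + 2.55 − 3.49 = 3.45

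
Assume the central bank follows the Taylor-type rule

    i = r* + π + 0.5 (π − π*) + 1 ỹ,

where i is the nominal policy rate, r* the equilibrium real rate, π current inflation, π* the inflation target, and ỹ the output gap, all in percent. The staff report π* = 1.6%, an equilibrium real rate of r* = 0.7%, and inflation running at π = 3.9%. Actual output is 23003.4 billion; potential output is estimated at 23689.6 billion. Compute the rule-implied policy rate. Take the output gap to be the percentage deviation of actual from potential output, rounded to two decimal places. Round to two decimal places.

Output gap = 100 × (23003.4 − 23689.6) / 23689.6 = -2.90%.
i = 0.70 + 3.90 + 0.5 × (3.90 − 1.60) + 1 × (-2.90)
   = 0.70 + 3.9 + 1.15 − 2.9 = 2.85

2.85%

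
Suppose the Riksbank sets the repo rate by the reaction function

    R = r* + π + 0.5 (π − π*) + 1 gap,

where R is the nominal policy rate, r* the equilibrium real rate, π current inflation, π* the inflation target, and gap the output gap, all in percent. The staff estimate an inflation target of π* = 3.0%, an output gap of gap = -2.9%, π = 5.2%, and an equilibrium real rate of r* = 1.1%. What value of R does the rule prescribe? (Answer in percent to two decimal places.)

R = 1.1 + 5.2 + 0.5 × (5.2 − 3.0) + 1 × (-2.9)
   = 1.1 + 5.2 + 1.1 − 2.9 = 4.50

4.50%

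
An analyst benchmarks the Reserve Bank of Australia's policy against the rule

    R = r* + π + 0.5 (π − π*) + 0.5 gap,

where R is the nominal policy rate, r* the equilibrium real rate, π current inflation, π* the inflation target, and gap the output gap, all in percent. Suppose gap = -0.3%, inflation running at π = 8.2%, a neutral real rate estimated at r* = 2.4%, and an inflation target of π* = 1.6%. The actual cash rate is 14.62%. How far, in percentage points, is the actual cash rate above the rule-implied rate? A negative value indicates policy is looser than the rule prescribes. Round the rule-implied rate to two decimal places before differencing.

R = 2.4 + 8.2 + 0.5 × (8.2 − 1.6) + 0.5 × (-0.3)
   = 2.4 + 8.2 + 3.3 − 0.15 = 13.75
Deviation = 14.62 − 13.75 = 0.87 pp.

0.87 pp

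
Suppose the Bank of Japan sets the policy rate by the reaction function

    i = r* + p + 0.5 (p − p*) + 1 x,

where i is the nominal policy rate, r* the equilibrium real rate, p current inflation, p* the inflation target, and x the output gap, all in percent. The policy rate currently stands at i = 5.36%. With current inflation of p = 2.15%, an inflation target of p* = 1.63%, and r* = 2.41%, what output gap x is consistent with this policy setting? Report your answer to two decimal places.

1 x = 5.36 − 2.41 − 2.15 − 0.5 × (2.15 − 1.63) = 0.54
x = 0.54 / 1 = 0.54

0.54%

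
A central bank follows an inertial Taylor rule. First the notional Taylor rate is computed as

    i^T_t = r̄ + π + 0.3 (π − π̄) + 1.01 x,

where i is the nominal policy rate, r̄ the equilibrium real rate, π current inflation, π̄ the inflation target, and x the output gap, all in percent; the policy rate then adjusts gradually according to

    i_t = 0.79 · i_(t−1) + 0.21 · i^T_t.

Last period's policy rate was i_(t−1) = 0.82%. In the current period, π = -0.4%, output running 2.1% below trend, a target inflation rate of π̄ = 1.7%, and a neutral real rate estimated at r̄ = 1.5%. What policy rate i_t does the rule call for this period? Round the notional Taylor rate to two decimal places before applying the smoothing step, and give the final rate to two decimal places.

0.30%

Output 2.1% below potential → x = -2.1.
i^T_t = 1.5 + (-0.4) + 0.3 × (-0.4 − 1.7) + 1.01 × (-2.1)
   = 1.5 − 0.4 − 0.63 − 2.121 = -1.65
i_t = 0.79 × 0.82 + 0.21 × (-1.65) = 0.6478 − 0.3465 = 0.30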